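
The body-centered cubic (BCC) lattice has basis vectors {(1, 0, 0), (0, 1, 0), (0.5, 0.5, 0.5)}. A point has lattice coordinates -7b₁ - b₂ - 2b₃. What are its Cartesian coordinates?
(-8, -2, -1)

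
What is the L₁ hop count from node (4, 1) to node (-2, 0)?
7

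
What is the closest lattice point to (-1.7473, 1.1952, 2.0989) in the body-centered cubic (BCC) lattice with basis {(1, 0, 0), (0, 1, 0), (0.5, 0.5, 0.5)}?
(-2, 1, 2)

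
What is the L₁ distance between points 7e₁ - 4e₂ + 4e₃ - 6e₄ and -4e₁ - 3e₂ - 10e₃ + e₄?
33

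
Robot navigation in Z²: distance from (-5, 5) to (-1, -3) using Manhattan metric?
12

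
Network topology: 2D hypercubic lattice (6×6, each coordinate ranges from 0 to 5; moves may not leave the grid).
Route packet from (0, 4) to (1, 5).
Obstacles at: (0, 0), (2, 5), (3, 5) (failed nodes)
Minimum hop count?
2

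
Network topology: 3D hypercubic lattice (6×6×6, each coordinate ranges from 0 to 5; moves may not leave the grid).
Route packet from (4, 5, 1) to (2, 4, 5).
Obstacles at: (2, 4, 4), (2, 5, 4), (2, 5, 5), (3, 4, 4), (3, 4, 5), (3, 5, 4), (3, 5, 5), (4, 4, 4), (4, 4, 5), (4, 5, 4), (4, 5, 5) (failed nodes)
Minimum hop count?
9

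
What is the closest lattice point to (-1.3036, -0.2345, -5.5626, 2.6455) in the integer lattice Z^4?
(-1, 0, -6, 3)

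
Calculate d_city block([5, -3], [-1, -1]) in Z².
8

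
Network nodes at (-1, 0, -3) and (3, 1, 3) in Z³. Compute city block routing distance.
11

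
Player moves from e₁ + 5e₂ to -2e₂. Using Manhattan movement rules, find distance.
8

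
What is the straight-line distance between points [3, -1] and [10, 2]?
7.61577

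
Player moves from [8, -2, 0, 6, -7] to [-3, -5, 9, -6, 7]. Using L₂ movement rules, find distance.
23.4734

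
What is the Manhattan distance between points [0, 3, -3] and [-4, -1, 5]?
16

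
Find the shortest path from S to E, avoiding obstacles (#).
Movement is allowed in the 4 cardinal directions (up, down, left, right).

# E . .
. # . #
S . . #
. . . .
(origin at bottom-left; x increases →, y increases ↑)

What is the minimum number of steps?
5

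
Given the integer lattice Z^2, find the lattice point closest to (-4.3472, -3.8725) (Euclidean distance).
(-4, -4)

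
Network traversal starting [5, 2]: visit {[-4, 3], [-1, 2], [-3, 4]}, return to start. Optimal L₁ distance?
22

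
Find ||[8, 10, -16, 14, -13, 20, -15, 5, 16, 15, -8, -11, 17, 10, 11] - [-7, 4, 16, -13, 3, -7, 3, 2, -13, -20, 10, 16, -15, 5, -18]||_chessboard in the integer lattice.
35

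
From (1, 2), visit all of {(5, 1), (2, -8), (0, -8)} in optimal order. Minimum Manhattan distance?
19
(one optimal route: (1, 2) → (5, 1) → (2, -8) → (0, -8))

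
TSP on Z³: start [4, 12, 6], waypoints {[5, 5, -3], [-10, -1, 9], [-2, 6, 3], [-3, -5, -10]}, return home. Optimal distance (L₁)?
108
(one optimal route: (4, 12, 6) → (5, 5, -3) → (-3, -5, -10) → (-10, -1, 9) → (-2, 6, 3) → (4, 12, 6))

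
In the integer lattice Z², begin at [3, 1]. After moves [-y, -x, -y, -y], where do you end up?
(2, -2)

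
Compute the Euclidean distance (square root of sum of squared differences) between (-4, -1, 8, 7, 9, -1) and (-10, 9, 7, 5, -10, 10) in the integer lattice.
24.96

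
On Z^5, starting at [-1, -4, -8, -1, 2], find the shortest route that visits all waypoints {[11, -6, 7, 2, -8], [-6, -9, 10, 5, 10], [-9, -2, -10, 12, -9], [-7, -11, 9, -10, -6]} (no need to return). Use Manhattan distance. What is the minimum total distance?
162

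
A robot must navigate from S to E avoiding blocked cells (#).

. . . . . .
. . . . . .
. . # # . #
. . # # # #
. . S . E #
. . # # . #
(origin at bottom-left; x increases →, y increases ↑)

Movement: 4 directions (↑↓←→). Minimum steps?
2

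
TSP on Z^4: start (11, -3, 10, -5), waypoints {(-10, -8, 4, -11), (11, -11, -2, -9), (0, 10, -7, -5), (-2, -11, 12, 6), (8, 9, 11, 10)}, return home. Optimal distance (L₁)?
210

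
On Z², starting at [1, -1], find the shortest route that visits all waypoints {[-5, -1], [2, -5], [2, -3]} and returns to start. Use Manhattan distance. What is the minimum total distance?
22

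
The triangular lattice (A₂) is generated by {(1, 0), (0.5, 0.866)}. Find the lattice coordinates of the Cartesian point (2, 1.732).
b₁ + 2b₂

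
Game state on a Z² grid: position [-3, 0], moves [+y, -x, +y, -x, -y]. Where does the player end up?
(-5, 1)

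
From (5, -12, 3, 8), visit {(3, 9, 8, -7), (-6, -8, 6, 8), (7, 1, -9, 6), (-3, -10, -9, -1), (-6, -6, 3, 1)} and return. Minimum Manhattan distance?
164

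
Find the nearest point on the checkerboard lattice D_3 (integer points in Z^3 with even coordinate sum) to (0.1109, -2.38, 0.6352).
(0, -3, 1)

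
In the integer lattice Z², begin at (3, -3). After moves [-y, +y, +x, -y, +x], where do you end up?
(5, -4)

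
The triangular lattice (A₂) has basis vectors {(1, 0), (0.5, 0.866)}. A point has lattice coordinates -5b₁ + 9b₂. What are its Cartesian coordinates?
(-0.5, 7.794)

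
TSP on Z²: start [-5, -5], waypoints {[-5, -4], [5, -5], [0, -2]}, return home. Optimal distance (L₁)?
26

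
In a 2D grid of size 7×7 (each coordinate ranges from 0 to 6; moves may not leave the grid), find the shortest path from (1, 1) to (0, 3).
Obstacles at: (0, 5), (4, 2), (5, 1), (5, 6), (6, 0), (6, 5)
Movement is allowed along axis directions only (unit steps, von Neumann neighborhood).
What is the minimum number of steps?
3
(one shortest path: (1, 1) → (0, 1) → (0, 2) → (0, 3))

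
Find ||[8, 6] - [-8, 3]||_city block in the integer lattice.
19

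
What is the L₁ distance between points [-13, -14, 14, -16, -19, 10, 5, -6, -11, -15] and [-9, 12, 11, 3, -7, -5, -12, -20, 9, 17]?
162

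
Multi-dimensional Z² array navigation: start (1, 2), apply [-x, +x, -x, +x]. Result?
(1, 2)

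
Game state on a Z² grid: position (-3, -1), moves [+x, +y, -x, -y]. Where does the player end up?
(-3, -1)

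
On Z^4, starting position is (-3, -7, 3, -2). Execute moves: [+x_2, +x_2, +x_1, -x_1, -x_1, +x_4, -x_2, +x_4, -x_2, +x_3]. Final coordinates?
(-4, -7, 4, 0)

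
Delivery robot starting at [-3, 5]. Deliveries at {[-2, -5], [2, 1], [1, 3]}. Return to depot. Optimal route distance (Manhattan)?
30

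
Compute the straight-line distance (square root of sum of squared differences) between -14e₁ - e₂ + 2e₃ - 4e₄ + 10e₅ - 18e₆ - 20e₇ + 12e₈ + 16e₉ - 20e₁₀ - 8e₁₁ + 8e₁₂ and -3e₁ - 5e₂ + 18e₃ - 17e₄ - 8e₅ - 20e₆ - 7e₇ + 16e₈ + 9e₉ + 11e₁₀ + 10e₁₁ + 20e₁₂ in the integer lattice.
50.5272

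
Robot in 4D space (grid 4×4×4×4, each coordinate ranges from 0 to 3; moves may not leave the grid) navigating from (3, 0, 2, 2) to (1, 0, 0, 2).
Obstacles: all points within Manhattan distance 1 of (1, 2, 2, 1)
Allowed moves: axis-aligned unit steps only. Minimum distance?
4
(one shortest path: (3, 0, 2, 2) → (2, 0, 2, 2) → (1, 0, 2, 2) → (1, 0, 1, 2) → (1, 0, 0, 2))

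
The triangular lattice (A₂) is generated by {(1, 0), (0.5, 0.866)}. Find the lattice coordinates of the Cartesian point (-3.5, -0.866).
-3b₁ - b₂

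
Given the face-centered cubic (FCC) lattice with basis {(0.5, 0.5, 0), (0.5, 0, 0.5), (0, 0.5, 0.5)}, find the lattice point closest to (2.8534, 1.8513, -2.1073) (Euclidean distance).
(3, 2, -2)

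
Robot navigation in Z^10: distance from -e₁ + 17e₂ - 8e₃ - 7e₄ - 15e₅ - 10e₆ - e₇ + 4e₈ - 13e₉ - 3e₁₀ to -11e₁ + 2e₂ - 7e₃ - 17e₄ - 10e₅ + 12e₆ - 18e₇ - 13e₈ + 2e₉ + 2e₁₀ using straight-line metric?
41.9881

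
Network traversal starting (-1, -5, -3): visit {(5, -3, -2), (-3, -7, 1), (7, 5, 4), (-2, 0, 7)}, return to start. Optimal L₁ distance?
64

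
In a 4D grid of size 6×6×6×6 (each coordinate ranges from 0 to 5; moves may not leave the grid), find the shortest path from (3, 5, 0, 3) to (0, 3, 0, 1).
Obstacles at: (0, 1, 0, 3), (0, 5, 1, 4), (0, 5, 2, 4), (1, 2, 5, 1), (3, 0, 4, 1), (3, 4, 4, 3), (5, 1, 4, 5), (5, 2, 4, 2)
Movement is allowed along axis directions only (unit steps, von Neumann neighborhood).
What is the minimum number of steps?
7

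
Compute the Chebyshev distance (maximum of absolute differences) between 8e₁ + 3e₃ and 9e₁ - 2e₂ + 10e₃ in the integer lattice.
7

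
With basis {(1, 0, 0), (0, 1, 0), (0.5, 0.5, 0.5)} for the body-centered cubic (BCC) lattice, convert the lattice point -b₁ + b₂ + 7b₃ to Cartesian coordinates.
(2.5, 4.5, 3.5)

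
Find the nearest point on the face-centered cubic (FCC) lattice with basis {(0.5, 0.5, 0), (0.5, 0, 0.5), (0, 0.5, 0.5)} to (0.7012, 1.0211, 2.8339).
(1, 1, 3)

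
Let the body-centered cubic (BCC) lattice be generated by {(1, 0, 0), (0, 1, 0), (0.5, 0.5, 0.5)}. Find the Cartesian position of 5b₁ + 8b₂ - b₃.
(4.5, 7.5, -0.5)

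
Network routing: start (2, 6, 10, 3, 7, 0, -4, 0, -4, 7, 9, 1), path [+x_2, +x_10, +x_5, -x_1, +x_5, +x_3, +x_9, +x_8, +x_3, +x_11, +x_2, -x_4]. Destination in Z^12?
(1, 8, 12, 2, 9, 0, -4, 1, -3, 8, 10, 1)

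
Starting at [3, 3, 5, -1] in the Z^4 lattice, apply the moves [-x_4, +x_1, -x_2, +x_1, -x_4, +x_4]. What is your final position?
(5, 2, 5, -2)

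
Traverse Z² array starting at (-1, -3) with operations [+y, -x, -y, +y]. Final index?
(-2, -2)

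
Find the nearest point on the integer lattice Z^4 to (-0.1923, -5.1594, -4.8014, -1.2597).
(0, -5, -5, -1)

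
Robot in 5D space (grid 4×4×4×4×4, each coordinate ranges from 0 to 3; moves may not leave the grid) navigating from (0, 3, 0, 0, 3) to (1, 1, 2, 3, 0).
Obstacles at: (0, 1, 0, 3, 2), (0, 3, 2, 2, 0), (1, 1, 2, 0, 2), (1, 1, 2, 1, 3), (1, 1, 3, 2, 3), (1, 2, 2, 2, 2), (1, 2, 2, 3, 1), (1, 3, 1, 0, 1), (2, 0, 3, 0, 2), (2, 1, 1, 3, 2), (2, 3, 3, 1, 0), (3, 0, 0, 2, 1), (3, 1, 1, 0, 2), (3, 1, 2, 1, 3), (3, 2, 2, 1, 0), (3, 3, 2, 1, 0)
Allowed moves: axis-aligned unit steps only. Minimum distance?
11
(one shortest path: (0, 3, 0, 0, 3) → (1, 3, 0, 0, 3) → (1, 2, 0, 0, 3) → (1, 1, 0, 0, 3) → (1, 1, 1, 0, 3) → (1, 1, 1, 1, 3) → (1, 1, 1, 2, 3) → (1, 1, 2, 2, 3) → (1, 1, 2, 3, 3) → (1, 1, 2, 3, 2) → (1, 1, 2, 3, 1) → (1, 1, 2, 3, 0))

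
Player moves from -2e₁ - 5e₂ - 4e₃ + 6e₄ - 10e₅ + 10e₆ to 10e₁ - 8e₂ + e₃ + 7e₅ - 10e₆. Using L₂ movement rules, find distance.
30.05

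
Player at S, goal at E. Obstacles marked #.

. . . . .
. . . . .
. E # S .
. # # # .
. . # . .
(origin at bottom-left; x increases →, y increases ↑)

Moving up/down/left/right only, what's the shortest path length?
4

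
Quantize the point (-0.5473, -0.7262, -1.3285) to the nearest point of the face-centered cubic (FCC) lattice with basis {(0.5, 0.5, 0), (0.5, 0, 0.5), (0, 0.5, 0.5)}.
(-0.5, -1, -1.5)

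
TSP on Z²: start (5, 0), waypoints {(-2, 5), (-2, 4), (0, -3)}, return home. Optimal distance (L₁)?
30
(one optimal route: (5, 0) → (-2, 5) → (-2, 4) → (0, -3) → (5, 0))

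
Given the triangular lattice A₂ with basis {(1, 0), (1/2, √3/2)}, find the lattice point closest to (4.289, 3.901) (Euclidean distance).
(4.5, 4.33)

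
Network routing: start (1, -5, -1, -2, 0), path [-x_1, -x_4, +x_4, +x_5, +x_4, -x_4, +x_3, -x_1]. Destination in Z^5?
(-1, -5, 0, -2, 1)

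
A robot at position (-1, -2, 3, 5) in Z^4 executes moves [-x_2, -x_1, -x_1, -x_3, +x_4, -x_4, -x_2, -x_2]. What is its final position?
(-3, -5, 2, 5)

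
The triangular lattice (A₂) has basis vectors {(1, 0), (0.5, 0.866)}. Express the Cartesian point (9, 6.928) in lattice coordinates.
5b₁ + 8b₂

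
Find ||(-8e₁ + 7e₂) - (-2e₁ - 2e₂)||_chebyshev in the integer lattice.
9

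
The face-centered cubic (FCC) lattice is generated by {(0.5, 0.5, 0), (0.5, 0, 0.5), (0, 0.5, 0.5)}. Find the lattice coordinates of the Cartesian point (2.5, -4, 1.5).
-3b₁ + 8b₂ - 5b₃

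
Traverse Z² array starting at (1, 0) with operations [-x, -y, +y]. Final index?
(0, 0)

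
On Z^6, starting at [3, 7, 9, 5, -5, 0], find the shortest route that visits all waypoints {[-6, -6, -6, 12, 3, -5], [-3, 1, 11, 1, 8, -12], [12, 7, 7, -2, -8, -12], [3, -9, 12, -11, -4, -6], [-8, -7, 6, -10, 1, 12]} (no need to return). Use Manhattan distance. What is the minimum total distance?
223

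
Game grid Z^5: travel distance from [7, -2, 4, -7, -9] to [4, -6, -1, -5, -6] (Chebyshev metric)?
5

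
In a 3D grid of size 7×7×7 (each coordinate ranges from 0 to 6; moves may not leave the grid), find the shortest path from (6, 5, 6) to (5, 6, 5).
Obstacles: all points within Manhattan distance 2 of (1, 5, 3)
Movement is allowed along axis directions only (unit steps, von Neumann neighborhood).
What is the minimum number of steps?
3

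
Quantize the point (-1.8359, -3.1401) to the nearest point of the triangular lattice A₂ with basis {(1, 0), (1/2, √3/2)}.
(-2, -3.464)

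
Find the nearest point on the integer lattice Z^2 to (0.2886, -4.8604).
(0, -5)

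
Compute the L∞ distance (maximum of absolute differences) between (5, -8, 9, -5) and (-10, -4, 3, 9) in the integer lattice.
15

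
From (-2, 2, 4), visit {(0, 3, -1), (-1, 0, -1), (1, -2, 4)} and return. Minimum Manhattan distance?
28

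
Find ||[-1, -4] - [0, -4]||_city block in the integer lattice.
1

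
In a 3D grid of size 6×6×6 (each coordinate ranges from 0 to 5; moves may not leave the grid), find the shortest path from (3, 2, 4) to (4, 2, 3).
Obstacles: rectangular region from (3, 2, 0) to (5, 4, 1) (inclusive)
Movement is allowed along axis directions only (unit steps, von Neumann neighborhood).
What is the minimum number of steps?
2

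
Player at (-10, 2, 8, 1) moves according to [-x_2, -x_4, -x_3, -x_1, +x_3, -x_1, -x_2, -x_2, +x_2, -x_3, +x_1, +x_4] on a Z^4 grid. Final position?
(-11, 0, 7, 1)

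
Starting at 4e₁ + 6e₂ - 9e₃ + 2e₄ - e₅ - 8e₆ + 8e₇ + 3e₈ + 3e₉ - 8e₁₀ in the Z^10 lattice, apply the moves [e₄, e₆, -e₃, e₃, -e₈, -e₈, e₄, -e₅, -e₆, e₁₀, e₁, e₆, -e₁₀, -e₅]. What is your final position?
(5, 6, -9, 4, -3, -7, 8, 1, 3, -8)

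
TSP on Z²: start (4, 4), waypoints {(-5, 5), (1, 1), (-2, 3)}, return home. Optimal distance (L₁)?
26
(one optimal route: (4, 4) → (-5, 5) → (-2, 3) → (1, 1) → (4, 4))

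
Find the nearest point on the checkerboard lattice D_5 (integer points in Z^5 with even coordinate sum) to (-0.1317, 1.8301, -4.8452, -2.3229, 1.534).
(0, 2, -5, -2, 1)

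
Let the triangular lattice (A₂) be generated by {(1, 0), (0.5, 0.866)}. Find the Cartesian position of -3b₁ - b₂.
(-3.5, -0.866)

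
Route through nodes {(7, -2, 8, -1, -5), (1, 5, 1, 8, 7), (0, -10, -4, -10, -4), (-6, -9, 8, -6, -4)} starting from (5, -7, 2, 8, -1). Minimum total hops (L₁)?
115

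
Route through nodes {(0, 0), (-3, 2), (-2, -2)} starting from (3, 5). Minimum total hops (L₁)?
17
(one optimal route: (3, 5) → (0, 0) → (-2, -2) → (-3, 2))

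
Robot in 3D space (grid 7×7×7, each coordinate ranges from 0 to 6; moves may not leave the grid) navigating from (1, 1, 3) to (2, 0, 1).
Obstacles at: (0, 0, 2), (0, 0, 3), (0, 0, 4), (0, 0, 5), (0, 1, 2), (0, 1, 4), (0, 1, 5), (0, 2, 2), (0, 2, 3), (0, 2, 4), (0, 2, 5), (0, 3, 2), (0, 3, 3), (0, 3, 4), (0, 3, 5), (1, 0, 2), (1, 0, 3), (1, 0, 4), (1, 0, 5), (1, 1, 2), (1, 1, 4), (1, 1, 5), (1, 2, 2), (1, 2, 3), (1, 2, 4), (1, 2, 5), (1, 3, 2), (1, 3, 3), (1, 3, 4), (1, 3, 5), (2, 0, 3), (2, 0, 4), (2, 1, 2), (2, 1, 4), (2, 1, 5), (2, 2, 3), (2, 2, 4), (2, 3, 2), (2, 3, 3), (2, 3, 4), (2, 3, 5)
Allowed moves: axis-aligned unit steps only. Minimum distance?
6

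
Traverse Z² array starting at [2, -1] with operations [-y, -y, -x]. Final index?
(1, -3)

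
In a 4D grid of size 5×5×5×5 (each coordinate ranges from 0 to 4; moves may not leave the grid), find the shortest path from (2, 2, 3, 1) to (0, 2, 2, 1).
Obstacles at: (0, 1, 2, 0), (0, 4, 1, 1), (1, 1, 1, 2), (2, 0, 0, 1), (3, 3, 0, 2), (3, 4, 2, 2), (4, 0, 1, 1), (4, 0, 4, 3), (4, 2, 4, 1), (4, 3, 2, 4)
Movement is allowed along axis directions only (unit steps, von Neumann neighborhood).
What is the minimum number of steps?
3
(one shortest path: (2, 2, 3, 1) → (1, 2, 3, 1) → (0, 2, 3, 1) → (0, 2, 2, 1))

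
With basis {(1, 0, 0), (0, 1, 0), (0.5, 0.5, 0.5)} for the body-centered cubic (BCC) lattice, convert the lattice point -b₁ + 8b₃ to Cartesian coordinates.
(3, 4, 4)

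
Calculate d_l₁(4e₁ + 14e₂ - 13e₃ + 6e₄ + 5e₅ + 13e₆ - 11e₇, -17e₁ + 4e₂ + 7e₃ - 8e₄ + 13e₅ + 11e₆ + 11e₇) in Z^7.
97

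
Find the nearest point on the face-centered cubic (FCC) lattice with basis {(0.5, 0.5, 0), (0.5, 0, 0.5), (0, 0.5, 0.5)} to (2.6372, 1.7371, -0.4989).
(2.5, 2, -0.5)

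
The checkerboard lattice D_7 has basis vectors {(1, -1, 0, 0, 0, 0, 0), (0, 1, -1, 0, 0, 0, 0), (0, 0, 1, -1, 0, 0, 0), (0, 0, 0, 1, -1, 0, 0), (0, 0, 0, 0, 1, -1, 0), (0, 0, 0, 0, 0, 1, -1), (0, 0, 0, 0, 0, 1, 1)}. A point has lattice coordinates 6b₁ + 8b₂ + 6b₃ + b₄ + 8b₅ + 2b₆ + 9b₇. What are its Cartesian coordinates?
(6, 2, -2, -5, 7, 3, 7)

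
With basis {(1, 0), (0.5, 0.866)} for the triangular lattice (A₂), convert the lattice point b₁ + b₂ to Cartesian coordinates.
(1.5, 0.866)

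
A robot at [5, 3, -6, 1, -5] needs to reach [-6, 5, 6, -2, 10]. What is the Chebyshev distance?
15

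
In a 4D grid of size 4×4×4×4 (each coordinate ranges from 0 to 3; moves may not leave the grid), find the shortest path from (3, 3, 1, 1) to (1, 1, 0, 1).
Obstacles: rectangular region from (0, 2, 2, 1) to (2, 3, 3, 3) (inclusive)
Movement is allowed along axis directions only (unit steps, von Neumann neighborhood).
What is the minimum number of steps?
5
(one shortest path: (3, 3, 1, 1) → (2, 3, 1, 1) → (1, 3, 1, 1) → (1, 2, 1, 1) → (1, 1, 1, 1) → (1, 1, 0, 1))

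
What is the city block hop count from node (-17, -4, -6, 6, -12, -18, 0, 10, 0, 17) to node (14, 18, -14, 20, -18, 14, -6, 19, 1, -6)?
152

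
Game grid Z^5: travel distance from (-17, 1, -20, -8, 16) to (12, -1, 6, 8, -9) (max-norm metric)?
29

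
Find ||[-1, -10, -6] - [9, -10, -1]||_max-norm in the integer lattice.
10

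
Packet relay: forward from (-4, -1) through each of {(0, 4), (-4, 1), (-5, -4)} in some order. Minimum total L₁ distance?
17
(one optimal route: (-4, -1) → (-5, -4) → (-4, 1) → (0, 4))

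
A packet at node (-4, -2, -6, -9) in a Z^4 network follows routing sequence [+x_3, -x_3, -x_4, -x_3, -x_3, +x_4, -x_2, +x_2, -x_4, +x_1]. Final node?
(-3, -2, -8, -10)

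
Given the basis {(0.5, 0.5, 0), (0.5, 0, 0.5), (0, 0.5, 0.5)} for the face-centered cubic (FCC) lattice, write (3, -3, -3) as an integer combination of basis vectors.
3b₁ + 3b₂ - 9b₃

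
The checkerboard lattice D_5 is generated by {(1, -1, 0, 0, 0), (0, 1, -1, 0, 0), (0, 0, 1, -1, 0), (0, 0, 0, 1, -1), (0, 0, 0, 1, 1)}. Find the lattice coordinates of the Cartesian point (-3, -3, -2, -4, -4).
-3b₁ - 6b₂ - 8b₃ - 4b₄ - 8b₅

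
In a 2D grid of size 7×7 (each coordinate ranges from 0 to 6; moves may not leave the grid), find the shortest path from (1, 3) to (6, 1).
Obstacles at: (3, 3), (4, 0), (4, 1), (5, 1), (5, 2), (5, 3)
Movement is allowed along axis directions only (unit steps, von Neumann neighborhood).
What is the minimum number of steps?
9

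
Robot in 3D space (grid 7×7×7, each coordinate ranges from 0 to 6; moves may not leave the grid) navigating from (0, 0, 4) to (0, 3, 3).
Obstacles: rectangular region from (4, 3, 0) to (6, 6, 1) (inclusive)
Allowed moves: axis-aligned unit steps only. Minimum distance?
4
(one shortest path: (0, 0, 4) → (0, 1, 4) → (0, 2, 4) → (0, 3, 4) → (0, 3, 3))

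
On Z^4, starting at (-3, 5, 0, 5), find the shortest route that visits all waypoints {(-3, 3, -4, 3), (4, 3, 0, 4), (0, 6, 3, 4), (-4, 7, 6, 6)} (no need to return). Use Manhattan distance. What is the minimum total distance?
40
(one optimal route: (-3, 5, 0, 5) → (-3, 3, -4, 3) → (4, 3, 0, 4) → (0, 6, 3, 4) → (-4, 7, 6, 6))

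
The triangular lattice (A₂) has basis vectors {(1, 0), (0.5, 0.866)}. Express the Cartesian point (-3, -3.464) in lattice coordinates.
-b₁ - 4b₂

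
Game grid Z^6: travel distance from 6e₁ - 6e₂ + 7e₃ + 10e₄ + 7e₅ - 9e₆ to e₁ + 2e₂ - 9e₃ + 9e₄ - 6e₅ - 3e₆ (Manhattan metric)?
49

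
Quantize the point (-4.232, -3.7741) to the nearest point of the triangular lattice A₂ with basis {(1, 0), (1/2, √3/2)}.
(-4, -3.464)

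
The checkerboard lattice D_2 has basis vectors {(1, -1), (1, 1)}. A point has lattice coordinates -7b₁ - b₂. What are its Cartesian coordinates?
(-8, 6)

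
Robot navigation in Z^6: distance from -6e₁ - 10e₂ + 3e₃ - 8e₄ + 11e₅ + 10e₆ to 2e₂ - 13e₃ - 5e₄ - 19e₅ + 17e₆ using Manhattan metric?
74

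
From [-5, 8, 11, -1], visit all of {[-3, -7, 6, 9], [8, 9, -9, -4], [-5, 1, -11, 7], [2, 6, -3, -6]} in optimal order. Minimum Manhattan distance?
108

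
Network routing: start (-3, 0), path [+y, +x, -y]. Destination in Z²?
(-2, 0)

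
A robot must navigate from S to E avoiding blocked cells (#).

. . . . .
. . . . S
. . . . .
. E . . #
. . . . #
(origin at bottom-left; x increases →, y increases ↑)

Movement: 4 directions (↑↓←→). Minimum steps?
5
(one shortest path: (4, 3) → (3, 3) → (2, 3) → (1, 3) → (1, 2) → (1, 1))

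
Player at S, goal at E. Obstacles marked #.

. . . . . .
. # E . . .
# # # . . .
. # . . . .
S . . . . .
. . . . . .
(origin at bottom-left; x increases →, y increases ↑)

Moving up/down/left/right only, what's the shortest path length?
7
(one shortest path: (0, 1) → (1, 1) → (2, 1) → (3, 1) → (3, 2) → (3, 3) → (3, 4) → (2, 4))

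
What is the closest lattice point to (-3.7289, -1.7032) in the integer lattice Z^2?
(-4, -2)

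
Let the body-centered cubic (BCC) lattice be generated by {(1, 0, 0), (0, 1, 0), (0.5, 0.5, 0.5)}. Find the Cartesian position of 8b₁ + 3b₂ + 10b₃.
(13, 8, 5)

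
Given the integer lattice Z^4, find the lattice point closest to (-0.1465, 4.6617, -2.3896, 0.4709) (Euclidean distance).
(0, 5, -2, 0)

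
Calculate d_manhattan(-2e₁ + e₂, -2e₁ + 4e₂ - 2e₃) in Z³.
5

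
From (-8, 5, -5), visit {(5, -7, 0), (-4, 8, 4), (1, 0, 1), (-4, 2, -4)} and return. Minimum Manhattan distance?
74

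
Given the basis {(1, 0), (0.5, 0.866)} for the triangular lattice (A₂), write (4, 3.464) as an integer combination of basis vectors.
2b₁ + 4b₂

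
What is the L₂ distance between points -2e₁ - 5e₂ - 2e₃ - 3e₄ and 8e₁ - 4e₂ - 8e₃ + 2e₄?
12.7279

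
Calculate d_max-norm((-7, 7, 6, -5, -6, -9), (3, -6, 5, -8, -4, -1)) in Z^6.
13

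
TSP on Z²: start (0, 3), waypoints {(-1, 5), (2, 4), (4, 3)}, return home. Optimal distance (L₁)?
14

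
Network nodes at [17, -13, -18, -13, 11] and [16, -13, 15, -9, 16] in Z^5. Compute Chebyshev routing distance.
33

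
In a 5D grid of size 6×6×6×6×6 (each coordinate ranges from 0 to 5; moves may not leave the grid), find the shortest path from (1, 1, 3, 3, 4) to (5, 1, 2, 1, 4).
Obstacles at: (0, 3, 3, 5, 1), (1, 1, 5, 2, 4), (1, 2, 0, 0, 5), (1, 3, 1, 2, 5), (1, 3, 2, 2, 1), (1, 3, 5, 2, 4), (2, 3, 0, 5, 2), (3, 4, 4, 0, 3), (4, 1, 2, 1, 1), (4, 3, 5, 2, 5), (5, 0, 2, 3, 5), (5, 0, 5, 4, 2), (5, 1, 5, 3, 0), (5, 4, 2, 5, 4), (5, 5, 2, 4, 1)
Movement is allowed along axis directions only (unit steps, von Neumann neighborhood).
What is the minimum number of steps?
7
(one shortest path: (1, 1, 3, 3, 4) → (2, 1, 3, 3, 4) → (3, 1, 3, 3, 4) → (4, 1, 3, 3, 4) → (5, 1, 3, 3, 4) → (5, 1, 2, 3, 4) → (5, 1, 2, 2, 4) → (5, 1, 2, 1, 4))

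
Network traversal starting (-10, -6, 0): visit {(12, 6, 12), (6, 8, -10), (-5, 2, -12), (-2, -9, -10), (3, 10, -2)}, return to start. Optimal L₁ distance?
142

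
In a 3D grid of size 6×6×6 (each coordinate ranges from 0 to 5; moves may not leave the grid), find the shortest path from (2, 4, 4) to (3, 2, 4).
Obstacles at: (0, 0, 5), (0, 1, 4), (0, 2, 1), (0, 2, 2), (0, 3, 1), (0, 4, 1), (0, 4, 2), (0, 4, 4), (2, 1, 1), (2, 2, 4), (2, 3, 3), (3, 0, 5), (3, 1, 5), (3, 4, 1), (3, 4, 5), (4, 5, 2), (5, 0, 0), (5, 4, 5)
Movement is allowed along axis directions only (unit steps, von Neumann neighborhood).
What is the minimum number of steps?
3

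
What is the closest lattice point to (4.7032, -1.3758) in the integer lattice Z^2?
(5, -1)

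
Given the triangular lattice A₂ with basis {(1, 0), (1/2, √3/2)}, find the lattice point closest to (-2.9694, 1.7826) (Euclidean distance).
(-3, 1.732)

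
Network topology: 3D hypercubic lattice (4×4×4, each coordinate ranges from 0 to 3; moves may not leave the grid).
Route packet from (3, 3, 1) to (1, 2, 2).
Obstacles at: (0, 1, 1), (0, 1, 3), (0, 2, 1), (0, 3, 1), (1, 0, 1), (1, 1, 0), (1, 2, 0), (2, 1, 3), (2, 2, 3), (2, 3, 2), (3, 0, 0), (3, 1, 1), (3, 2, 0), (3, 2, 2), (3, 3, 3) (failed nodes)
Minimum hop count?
4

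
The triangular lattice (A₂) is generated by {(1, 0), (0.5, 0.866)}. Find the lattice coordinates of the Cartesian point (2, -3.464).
4b₁ - 4b₂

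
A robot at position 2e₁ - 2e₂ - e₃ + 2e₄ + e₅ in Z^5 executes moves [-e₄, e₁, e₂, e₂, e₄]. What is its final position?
(3, 0, -1, 2, 1)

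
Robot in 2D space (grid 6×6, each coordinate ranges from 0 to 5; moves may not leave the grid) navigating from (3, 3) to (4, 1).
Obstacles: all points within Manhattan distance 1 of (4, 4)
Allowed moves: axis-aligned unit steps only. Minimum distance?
3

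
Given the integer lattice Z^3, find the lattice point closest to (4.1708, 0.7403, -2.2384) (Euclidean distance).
(4, 1, -2)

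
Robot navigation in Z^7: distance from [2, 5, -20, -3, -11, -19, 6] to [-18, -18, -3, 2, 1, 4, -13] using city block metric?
119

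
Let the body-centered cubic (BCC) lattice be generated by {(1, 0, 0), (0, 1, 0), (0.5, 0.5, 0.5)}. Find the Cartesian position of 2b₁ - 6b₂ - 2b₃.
(1, -7, -1)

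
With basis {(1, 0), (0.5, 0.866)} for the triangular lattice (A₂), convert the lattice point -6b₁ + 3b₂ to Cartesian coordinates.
(-4.5, 2.598)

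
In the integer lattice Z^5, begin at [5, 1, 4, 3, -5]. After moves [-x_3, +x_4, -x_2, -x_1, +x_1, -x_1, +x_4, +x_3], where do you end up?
(4, 0, 4, 5, -5)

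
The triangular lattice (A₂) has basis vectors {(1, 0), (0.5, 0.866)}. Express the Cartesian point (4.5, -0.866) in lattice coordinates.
5b₁ - b₂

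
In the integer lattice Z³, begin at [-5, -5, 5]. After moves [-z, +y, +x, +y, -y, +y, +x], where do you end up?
(-3, -3, 4)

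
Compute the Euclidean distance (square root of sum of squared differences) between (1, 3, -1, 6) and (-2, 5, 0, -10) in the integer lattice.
16.4317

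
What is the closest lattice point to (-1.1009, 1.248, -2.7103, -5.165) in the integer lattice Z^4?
(-1, 1, -3, -5)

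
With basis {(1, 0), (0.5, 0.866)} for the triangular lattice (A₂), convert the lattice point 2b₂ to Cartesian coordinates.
(1, 1.732)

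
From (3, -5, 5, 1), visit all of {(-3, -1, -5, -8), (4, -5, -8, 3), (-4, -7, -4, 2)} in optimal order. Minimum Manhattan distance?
49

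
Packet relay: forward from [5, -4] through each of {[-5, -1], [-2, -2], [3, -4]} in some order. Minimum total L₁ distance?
13
(one optimal route: (5, -4) → (3, -4) → (-2, -2) → (-5, -1))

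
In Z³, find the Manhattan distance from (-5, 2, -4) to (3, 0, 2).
16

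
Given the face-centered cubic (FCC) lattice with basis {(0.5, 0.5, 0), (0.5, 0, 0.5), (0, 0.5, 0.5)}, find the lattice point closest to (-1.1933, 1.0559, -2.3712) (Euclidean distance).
(-1.5, 1, -2.5)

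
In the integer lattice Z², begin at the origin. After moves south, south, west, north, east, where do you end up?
(0, -1)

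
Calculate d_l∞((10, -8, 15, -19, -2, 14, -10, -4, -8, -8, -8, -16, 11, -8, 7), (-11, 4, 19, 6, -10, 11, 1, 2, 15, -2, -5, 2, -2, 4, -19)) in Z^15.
26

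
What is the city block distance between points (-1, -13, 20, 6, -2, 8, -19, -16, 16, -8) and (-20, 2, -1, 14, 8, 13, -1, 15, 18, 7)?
144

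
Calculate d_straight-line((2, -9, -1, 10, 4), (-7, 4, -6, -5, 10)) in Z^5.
23.1517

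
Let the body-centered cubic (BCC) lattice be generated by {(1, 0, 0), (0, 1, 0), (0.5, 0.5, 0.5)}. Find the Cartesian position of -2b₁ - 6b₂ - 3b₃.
(-3.5, -7.5, -1.5)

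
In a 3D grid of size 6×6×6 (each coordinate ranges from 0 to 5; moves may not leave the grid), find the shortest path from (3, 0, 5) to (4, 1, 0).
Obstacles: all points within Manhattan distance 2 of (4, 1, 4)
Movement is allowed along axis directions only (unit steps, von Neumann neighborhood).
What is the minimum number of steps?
9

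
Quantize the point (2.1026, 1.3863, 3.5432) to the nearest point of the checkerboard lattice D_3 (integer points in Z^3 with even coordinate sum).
(2, 1, 3)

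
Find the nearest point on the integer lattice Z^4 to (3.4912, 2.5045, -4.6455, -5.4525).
(3, 3, -5, -5)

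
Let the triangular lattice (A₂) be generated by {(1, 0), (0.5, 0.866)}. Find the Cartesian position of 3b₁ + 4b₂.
(5, 3.464)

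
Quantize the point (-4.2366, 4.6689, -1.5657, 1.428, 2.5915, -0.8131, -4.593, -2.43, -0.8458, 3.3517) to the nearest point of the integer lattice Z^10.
(-4, 5, -2, 1, 3, -1, -5, -2, -1, 3)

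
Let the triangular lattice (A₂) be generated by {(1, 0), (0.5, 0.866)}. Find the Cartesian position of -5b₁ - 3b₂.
(-6.5, -2.598)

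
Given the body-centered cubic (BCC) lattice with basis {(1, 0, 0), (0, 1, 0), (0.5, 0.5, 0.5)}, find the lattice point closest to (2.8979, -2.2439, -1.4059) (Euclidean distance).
(2.5, -2.5, -1.5)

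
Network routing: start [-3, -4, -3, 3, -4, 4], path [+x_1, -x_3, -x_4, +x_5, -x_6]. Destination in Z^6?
(-2, -4, -4, 2, -3, 3)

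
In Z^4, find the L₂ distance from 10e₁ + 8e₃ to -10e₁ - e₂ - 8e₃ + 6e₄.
26.3249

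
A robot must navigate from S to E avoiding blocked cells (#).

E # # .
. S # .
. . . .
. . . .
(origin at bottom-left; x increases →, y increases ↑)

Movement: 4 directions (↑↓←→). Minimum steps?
2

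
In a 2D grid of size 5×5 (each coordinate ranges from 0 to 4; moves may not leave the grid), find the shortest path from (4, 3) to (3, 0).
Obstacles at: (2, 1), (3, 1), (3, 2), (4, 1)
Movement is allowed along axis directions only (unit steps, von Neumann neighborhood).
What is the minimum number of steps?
8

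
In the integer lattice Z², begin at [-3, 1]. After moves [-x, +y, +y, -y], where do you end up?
(-4, 2)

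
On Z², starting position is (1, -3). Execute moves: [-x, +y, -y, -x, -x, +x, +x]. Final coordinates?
(0, -3)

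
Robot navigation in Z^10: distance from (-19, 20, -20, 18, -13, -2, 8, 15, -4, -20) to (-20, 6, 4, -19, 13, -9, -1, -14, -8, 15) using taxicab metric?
186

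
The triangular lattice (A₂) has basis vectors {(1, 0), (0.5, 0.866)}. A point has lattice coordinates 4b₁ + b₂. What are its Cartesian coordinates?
(4.5, 0.866)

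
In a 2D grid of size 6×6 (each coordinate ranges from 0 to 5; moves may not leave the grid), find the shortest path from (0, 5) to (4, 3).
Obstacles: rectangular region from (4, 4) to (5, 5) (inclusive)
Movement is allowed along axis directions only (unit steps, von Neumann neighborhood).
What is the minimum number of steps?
6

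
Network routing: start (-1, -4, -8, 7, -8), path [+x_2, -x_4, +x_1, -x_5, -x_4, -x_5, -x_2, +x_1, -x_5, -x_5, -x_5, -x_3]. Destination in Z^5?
(1, -4, -9, 5, -13)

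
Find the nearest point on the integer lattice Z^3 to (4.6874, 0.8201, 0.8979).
(5, 1, 1)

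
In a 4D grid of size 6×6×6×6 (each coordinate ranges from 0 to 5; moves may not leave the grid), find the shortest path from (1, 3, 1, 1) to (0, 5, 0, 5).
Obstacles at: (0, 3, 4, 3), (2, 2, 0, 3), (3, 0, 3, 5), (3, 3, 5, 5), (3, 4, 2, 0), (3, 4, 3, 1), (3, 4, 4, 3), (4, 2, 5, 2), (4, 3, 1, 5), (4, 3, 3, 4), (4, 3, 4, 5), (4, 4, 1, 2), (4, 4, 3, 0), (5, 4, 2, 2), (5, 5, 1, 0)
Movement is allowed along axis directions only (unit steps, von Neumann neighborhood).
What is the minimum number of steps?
8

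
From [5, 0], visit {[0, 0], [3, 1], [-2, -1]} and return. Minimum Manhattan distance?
18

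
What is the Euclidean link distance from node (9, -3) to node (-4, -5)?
13.1529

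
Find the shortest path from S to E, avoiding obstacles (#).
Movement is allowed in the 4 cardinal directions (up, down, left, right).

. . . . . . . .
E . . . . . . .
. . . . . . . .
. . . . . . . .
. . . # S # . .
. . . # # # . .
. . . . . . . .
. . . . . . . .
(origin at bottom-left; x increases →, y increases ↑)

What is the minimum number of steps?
7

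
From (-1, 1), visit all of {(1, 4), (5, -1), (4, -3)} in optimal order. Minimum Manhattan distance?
17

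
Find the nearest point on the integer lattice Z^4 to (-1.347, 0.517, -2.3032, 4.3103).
(-1, 1, -2, 4)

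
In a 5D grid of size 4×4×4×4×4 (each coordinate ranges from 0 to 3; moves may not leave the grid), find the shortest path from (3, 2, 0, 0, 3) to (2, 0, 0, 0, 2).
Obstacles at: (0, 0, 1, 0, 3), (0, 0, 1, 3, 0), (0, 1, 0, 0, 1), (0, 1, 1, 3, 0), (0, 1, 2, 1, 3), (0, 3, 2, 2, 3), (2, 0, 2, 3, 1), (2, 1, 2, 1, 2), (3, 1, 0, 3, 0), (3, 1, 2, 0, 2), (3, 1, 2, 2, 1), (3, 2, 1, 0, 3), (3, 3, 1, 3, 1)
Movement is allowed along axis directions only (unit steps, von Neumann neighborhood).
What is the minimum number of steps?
4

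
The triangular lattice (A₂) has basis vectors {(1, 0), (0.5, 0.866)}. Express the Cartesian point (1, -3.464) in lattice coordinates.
3b₁ - 4b₂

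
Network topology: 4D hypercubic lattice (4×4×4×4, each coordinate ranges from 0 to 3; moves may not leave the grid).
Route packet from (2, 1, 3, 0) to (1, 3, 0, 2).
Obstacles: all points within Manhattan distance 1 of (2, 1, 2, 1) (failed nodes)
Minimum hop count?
8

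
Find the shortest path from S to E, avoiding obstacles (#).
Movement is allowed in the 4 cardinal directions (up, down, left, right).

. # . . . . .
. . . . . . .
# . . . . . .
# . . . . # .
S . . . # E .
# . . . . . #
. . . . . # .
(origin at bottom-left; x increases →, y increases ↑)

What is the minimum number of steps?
7
(one shortest path: (0, 2) → (1, 2) → (2, 2) → (3, 2) → (3, 1) → (4, 1) → (5, 1) → (5, 2))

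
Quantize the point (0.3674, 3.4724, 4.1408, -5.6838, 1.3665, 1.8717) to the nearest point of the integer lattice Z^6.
(0, 3, 4, -6, 1, 2)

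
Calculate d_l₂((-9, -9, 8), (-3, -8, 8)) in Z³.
6.08276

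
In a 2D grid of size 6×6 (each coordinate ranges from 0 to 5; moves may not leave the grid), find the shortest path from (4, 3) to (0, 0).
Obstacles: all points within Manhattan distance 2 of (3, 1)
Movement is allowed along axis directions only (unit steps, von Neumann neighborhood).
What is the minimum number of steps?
9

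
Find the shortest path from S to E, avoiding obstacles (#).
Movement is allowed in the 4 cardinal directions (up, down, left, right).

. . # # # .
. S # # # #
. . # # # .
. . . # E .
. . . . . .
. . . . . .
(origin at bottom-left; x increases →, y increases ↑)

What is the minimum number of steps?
7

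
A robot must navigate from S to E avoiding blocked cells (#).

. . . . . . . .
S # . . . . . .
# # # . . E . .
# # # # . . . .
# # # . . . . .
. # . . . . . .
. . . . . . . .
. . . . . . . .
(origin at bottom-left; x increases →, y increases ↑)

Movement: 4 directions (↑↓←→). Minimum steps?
8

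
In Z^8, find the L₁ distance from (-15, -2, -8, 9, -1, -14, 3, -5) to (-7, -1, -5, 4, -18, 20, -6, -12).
84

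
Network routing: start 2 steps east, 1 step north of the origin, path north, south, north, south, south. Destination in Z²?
(2, 0)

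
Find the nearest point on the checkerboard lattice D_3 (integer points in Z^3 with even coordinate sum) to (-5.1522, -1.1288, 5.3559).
(-5, -1, 6)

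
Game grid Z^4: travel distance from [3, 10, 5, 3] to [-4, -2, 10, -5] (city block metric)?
32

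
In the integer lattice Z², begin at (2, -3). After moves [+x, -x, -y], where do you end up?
(2, -4)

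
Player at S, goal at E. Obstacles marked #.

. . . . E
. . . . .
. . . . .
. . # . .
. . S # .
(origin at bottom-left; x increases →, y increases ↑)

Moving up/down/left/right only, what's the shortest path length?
8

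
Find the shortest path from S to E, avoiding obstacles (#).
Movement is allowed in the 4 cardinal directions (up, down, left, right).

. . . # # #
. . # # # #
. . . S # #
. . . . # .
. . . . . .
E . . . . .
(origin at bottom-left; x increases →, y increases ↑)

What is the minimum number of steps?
6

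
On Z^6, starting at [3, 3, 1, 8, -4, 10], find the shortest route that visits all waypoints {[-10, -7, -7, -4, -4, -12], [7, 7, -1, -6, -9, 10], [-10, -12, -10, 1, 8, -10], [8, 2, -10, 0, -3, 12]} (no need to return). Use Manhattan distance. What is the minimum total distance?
144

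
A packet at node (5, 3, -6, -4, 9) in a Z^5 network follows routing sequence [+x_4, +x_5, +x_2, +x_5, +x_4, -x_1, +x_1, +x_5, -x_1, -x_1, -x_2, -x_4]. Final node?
(3, 3, -6, -3, 12)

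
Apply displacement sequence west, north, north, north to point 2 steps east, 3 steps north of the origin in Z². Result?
(1, 6)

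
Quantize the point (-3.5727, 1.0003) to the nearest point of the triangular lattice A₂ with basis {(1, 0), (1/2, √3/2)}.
(-3.5, 0.866)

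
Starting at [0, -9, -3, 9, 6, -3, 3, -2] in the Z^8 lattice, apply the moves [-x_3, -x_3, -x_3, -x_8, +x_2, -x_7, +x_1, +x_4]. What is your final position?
(1, -8, -6, 10, 6, -3, 2, -3)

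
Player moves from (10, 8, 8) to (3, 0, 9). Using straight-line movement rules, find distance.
10.6771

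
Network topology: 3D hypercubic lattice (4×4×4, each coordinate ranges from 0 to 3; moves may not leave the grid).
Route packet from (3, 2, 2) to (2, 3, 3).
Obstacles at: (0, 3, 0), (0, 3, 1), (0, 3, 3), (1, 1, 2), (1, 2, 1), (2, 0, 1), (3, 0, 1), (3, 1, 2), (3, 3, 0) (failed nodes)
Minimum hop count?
3
(one shortest path: (3, 2, 2) → (2, 2, 2) → (2, 3, 2) → (2, 3, 3))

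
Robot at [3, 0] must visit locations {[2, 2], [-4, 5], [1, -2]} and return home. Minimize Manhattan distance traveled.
28
(one optimal route: (3, 0) → (2, 2) → (-4, 5) → (1, -2) → (3, 0))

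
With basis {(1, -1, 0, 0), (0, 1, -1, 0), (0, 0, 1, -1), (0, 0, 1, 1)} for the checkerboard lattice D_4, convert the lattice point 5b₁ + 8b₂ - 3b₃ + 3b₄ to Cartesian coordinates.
(5, 3, -8, 6)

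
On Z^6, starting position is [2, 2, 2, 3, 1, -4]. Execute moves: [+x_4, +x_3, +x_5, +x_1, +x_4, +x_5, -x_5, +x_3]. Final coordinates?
(3, 2, 4, 5, 2, -4)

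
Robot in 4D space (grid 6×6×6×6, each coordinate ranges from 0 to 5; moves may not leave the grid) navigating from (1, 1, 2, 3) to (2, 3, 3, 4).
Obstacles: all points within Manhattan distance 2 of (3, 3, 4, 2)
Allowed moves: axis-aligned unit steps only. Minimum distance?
5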